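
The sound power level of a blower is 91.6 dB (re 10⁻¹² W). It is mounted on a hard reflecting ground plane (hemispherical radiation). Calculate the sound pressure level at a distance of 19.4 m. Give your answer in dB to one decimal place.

L_p = L_w − 10·log₁₀(2π·r²) with r = 19.4 m.
2π·r² = 2365 m², 10·log₁₀ of that is 33.738 dB.
L_p = 91.6 − 33.738 = 57.86 dB.

57.9 dB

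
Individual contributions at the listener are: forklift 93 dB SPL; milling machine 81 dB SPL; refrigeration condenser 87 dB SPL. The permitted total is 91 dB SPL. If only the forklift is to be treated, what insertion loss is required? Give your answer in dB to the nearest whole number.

5 dB

Everything except the forklift sums to 10^(81/10) + 10^(87/10) = 6.271e+08 in linear terms, 87.97 dB SPL.
To meet 91 dB SPL overall, the treated forklift may contribute at most 10^(91/10) − 6.271e+08 = 6.318e+08, i.e. 88.01 dB SPL.
Required insertion loss = 93 − 88.01 = 4.99 dB.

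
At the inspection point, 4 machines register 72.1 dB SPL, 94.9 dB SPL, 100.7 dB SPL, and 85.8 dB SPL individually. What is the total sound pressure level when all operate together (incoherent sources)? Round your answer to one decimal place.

101.8 dB SPL

For uncorrelated sources the intensities add, so convert each level to linear form, sum, and take 10·log₁₀ of the total.
Σ 10^(L/10) = 10^(72.1/10) + 10^(94.9/10) + 10^(100.7/10) + 10^(85.8/10) = 1.524e+10.
L_total = 10·log₁₀(1.524e+10) = 101.83 dB SPL.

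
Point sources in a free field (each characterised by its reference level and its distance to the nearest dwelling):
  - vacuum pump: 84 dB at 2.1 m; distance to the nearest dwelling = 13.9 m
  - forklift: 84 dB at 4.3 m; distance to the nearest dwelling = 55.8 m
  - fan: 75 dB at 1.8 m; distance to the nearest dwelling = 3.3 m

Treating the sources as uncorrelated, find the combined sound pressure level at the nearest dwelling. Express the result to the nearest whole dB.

Propagate each source to the receiver with L = L_ref − 20·log₁₀(r/r_ref), then add intensities.
vacuum pump: 84 − 20·log₁₀(13.9/2.1) = 84 − 16.42 = 67.58 dB.
forklift: 84 − 20·log₁₀(55.8/4.3) = 84 − 22.26 = 61.74 dB.
fan: 75 − 20·log₁₀(3.3/1.8) = 75 − 5.26 = 69.74 dB.
Σ 10^(L/10) = 1.663e+07 → L_total = 10·log₁₀(1.663e+07) = 72.21 dB.

72 dB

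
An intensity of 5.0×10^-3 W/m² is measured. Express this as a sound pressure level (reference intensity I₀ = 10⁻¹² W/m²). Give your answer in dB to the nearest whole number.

Dividing by I₀ shifts the exponent by 12: I/I₀ = 5.0×10^9.
L = 10·(0.6990 + 9) = 96.99 dB.

97 dB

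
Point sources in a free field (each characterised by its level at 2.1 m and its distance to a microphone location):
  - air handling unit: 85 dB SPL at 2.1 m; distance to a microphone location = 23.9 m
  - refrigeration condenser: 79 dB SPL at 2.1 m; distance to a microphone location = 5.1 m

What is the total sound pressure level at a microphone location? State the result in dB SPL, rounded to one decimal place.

Apply inverse-square spreading to bring every level to the receiver, then sum 10^(L/10).
air handling unit: 85 − 20·log₁₀(23.9/2.1) = 85 − 21.12 = 63.88 dB SPL.
refrigeration condenser: 79 − 20·log₁₀(5.1/2.1) = 79 − 7.71 = 71.29 dB SPL.
Σ 10^(L/10) = 1.591e+07 → L_total = 10·log₁₀(1.591e+07) = 72.02 dB SPL.

72.0 dB SPL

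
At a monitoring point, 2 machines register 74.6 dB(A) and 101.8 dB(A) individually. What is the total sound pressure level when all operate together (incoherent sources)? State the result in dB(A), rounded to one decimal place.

Incoherent sources combine by intensity addition: L_total = 10·log₁₀(Σ 10^(L_i/10)).
Σ 10^(L/10) = 10^(74.6/10) + 10^(101.8/10) = 1.516e+10.
L_total = 10·log₁₀(1.516e+10) = 101.81 dB(A).

101.8 dB(A)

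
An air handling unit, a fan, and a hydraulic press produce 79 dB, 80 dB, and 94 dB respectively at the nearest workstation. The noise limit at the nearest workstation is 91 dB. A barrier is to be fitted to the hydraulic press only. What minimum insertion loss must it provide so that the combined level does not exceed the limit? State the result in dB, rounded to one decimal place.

3.7 dB

Everything except the hydraulic press sums to 10^(79/10) + 10^(80/10) = 1.794e+08 in linear terms, 82.54 dB.
To meet 91 dB overall, the treated hydraulic press may contribute at most 10^(91/10) − 1.794e+08 = 1.079e+09, i.e. 90.33 dB.
So the hydraulic press must be reduced from 94 to 90.33 dB: IL = 3.67 dB.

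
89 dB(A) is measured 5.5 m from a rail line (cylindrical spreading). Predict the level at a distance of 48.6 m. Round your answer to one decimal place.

79.5 dB(A)

Cylindrical spreading from a line source gives a 10·log₁₀(r₂/r₁) drop.
L₂ = 89 − 10·log₁₀(48.6/5.5) = 89 − 9.463 = 79.54 dB(A).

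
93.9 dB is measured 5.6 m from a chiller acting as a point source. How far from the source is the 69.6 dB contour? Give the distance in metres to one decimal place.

91.9 m

For a point source L₁ − L₂ = 20·log₁₀(r₂/r₁), so r₂ = r₁·10^((L₁−L₂)/20).
r₂ = 5.6·10^((93.9−69.6)/20) = 5.6·10^(24.3/20) = 91.87 m.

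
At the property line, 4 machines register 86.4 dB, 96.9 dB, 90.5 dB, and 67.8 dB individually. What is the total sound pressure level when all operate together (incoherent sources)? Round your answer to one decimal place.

98.1 dB

For uncorrelated sources the intensities add, so convert each level to linear form, sum, and take 10·log₁₀ of the total.
Σ 10^(L/10) = 10^(86.4/10) + 10^(96.9/10) + 10^(90.5/10) + 10^(67.8/10) = 6.462e+09.
L_total = 10·log₁₀(6.462e+09) = 98.10 dB.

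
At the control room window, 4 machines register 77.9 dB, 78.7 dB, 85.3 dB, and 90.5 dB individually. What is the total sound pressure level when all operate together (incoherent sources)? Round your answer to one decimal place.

Incoherent sources combine by intensity addition: L_total = 10·log₁₀(Σ 10^(L_i/10)).
Σ 10^(L/10) = 10^(77.9/10) + 10^(78.7/10) + 10^(85.3/10) + 10^(90.5/10) = 1.597e+09.
L_total = 10·log₁₀(1.597e+09) = 92.03 dB.

92.0 dB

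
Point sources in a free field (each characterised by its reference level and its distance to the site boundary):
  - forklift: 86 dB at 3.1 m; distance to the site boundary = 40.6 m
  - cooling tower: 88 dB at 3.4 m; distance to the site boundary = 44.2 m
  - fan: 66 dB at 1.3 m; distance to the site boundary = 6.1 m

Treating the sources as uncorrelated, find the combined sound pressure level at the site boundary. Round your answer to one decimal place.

First find each source's level at the receiver (point-source: −20·log₁₀(r/r_ref)), then combine on an intensity basis.
forklift: 86 − 20·log₁₀(40.6/3.1) = 86 − 22.34 = 63.66 dB.
cooling tower: 88 − 20·log₁₀(44.2/3.4) = 88 − 22.28 = 65.72 dB.
fan: 66 − 20·log₁₀(6.1/1.3) = 66 − 13.43 = 52.57 dB.
Σ 10^(L/10) = 6.235e+06 → L_total = 10·log₁₀(6.235e+06) = 67.95 dB.

67.9 dB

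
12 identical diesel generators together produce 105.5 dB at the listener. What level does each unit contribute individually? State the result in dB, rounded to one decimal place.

94.7 dB

Dividing the total intensity by 12 lowers the level by 10·log₁₀ 12 = 10.792 dB: L₁ = 105.5 − 10.792.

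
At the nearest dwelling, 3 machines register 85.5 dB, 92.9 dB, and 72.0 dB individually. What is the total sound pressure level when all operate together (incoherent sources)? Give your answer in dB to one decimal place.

93.7 dB

Incoherent sources combine by intensity addition: L_total = 10·log₁₀(Σ 10^(L_i/10)).
Σ 10^(L/10) = 10^(85.5/10) + 10^(92.9/10) + 10^(72.0/10) = 2.321e+09.
L_total = 10·log₁₀(2.321e+09) = 93.66 dB.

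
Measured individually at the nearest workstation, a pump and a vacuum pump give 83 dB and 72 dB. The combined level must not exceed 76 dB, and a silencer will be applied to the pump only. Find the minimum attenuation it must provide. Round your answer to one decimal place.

The untreated sources together contribute 10^(72/10) = 1.585e+07, i.e. 72.00 dB.
To meet 76 dB overall, the treated pump may contribute at most 10^(76/10) − 1.585e+07 = 2.396e+07, i.e. 73.80 dB.
Required insertion loss = 83 − 73.80 = 9.20 dB.

9.2 dB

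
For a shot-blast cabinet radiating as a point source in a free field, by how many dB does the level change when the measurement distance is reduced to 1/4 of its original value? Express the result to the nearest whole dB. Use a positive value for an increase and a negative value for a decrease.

+12 dB

With spherical spreading the level changes by −20·log₁₀(r₂/r₁).
ΔL = −20·log₁₀(0.25) = +12.04 dB.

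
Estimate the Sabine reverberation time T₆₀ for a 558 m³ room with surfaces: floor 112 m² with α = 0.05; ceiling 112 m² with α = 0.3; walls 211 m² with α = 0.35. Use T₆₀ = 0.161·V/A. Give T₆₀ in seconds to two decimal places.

A = Σ Sᵢαᵢ = 112·0.05 + 112·0.3 + 211·0.35 = 113.05 m².
T₆₀ = 0.161·V/A = 0.161·558/113.05 = 0.795 s.

0.79 s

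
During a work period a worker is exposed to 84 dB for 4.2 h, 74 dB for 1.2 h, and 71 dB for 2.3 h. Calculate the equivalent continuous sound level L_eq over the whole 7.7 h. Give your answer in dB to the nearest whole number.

The energy average is taken in the linear domain: L_eq = 10·log₁₀[(Σ tᵢ·10^(Lᵢ/10))/T], T = 7.7 h.
Σ tᵢ·10^(Lᵢ/10) = 4.2·10^(84/10) + 1.2·10^(74/10) + 2.3·10^(71/10) = 1.114e+09.
L_eq = 10·log₁₀(1.114e+09/7.7) = 81.60 dB.

82 dB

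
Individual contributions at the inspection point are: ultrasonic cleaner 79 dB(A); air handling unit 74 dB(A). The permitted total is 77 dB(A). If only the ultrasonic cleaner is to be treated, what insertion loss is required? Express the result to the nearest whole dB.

5 dB

Fixed contribution from the other source: Σ 10^(L/10) = 10^(74/10) = 2.512e+07 (74.00 dB(A)).
The limit corresponds to 10^(77/10) = 5.012e+07; subtracting the fixed part leaves 2.500e+07 for the ultrasonic cleaner, i.e. 73.98 dB(A).
Required insertion loss = 79 − 73.98 = 5.02 dB.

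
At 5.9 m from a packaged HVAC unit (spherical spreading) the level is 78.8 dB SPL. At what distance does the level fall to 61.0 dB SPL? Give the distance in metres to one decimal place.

The 17.8 dB drop corresponds to a distance ratio of 10^(17.8/20) for a point source.
r₂ = 5.9·10^((78.8−61.0)/20) = 5.9·10^(17.8/20) = 45.80 m.

45.8 m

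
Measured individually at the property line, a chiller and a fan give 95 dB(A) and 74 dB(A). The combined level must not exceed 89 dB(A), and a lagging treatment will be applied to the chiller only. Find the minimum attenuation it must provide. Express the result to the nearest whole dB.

Everything except the chiller sums to 10^(74/10) = 2.512e+07 in linear terms, 74.00 dB(A).
The limit corresponds to 10^(89/10) = 7.943e+08; subtracting the fixed part leaves 7.692e+08 for the chiller, i.e. 88.86 dB(A).
So the chiller must be reduced from 95 to 88.86 dB(A): IL = 6.14 dB.

6 dB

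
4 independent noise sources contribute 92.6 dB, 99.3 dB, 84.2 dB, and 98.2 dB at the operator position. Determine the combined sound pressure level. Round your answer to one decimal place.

Incoherent sources combine by intensity addition: L_total = 10·log₁₀(Σ 10^(L_i/10)).
Σ 10^(L/10) = 10^(92.6/10) + 10^(99.3/10) + 10^(84.2/10) + 10^(98.2/10) = 1.720e+10.
L_total = 10·log₁₀(1.720e+10) = 102.36 dB.

102.4 dB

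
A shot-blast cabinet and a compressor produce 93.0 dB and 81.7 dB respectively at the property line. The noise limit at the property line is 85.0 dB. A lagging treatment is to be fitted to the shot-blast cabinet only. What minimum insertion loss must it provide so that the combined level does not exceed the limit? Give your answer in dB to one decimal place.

Fixed contribution from the other source: Σ 10^(L/10) = 10^(81.7/10) = 1.479e+08 (81.70 dB).
To meet 85.0 dB overall, the treated shot-blast cabinet may contribute at most 10^(85.0/10) − 1.479e+08 = 1.683e+08, i.e. 82.26 dB.
So the shot-blast cabinet must be reduced from 93.0 to 82.26 dB: IL = 10.74 dB.

10.7 dB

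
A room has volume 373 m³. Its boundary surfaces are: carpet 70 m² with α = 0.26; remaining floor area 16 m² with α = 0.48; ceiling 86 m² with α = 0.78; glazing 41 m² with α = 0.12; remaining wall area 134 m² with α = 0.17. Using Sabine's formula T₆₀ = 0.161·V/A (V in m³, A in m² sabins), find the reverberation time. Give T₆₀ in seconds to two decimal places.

0.50 s

Summing Sᵢαᵢ: 70·0.26 + 16·0.48 + 86·0.78 + 41·0.12 + 134·0.17 = 120.66 m².
T₆₀ = 0.161 × 373 / 120.66 = 0.498 s.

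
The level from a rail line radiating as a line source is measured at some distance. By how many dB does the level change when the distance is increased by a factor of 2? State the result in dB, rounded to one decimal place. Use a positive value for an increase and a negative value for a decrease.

With cylindrical spreading the level changes by −10·log₁₀(r₂/r₁).
ΔL = −10·log₁₀(2) = -3.01 dB.

-3.0 dB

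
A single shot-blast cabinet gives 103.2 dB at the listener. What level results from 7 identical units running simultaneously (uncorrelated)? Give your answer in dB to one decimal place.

111.7 dB

N identical incoherent sources raise the level by 10·log₁₀ N.
L_total = 103.2 + 10·log₁₀(7) = 103.2 + 8.451 = 111.65 dB.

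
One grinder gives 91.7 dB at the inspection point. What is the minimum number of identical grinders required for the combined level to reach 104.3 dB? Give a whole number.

Need L₁ + 10·log₁₀ N ≥ 104.3, i.e. log₁₀ N ≥ 1.26.
N ≥ 10^(12.6/10) = 18.197, so N = 19.

19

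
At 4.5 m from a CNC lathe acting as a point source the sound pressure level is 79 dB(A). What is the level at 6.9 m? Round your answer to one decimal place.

Spherical spreading from a point source gives a 20·log₁₀(r₂/r₁) drop.
L₂ = 79 − 20·log₁₀(6.9/4.5) = 79 − 3.713 = 75.29 dB(A).

75.3 dB(A)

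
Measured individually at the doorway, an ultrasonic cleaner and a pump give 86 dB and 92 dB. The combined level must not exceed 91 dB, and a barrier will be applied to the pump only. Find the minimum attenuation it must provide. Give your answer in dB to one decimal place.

2.7 dB

Fixed contribution from the other source: Σ 10^(L/10) = 10^(86/10) = 3.981e+08 (86.00 dB).
The limit corresponds to 10^(91/10) = 1.259e+09; subtracting the fixed part leaves 8.608e+08 for the pump, i.e. 89.35 dB.
Required insertion loss = 92 − 89.35 = 2.65 dB.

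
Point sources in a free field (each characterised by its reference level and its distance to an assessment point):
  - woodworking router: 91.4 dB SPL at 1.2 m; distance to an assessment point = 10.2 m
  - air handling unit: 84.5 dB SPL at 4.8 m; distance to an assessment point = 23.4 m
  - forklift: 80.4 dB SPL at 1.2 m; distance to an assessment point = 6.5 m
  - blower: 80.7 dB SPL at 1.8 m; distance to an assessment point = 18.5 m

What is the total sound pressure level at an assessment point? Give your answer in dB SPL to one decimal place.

Apply inverse-square spreading to bring every level to the receiver, then sum 10^(L/10).
woodworking router: 91.4 − 20·log₁₀(10.2/1.2) = 91.4 − 18.59 = 72.81 dB SPL.
air handling unit: 84.5 − 20·log₁₀(23.4/4.8) = 84.5 − 13.76 = 70.74 dB SPL.
forklift: 80.4 − 20·log₁₀(6.5/1.2) = 80.4 − 14.67 = 65.73 dB SPL.
blower: 80.7 − 20·log₁₀(18.5/1.8) = 80.7 − 20.24 = 60.46 dB SPL.
Σ 10^(L/10) = 3.581e+07 → L_total = 10·log₁₀(3.581e+07) = 75.54 dB SPL.

75.5 dB SPL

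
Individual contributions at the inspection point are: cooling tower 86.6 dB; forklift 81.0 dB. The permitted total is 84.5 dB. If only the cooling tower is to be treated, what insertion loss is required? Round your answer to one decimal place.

The untreated sources together contribute 10^(81.0/10) = 1.259e+08, i.e. 81.00 dB.
To meet 84.5 dB overall, the treated cooling tower may contribute at most 10^(84.5/10) − 1.259e+08 = 1.559e+08, i.e. 81.93 dB.
So the cooling tower must be reduced from 86.6 to 81.93 dB: IL = 4.67 dB.

4.7 dB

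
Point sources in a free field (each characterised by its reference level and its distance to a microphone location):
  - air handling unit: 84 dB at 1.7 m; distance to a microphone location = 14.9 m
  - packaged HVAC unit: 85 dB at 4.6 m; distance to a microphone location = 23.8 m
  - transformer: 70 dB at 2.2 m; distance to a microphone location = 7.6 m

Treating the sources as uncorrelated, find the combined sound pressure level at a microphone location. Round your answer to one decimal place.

72.0 dB

Propagate each source to the receiver with L = L_ref − 20·log₁₀(r/r_ref), then add intensities.
air handling unit: 84 − 20·log₁₀(14.9/1.7) = 84 − 18.85 = 65.15 dB.
packaged HVAC unit: 85 − 20·log₁₀(23.8/4.6) = 85 − 14.28 = 70.72 dB.
transformer: 70 − 20·log₁₀(7.6/2.2) = 70 − 10.77 = 59.23 dB.
Σ 10^(L/10) = 1.592e+07 → L_total = 10·log₁₀(1.592e+07) = 72.02 dB.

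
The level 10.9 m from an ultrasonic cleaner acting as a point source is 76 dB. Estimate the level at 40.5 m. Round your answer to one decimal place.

Point-source attenuation: ΔL = 20·log₁₀(r₂/r₁) = 20·log₁₀(40.5/10.9) = 11.401 dB.
L₂ = 76 − 20·log₁₀(40.5/10.9) = 76 − 11.401 = 64.60 dB.

64.6 dB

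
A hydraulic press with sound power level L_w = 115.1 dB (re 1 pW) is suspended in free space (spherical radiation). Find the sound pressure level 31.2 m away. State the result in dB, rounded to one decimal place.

74.2 dB

L_p = L_w − 10·log₁₀(4π·r²) with r = 31.2 m.
4π·r² = 1.223e+04 m², 10·log₁₀ of that is 40.875 dB.
L_p = 115.1 − 40.875 = 74.22 dB.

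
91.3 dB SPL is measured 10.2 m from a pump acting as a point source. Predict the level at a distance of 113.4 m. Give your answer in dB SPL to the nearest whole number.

70 dB SPL

Point-source attenuation: ΔL = 20·log₁₀(r₂/r₁) = 20·log₁₀(113.4/10.2) = 20.920 dB.
L₂ = 91.3 − 20·log₁₀(113.4/10.2) = 91.3 − 20.920 = 70.38 dB SPL.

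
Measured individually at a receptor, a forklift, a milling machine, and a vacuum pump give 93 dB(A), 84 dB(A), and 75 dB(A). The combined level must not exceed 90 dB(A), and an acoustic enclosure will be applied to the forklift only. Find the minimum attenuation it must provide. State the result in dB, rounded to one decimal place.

4.4 dB

Everything except the forklift sums to 10^(84/10) + 10^(75/10) = 2.828e+08 in linear terms, 84.51 dB(A).
To meet 90 dB(A) overall, the treated forklift may contribute at most 10^(90/10) − 2.828e+08 = 7.172e+08, i.e. 88.56 dB(A).
Required insertion loss = 93 − 88.56 = 4.44 dB.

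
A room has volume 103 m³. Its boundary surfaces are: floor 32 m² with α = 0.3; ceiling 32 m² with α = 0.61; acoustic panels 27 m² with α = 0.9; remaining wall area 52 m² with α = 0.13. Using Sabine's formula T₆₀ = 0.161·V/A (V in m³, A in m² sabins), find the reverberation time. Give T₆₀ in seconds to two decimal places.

0.28 s

Total absorption A = 32·0.3 + 32·0.61 + 27·0.9 + 52·0.13 = 60.18 m² sabins.
T₆₀ = 0.161·V/A = 0.161·103/60.18 = 0.276 s.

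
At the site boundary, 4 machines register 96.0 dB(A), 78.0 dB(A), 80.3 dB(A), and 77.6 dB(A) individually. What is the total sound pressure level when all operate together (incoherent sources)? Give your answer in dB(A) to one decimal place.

Incoherent sources combine by intensity addition: L_total = 10·log₁₀(Σ 10^(L_i/10)).
Σ 10^(L/10) = 10^(96.0/10) + 10^(78.0/10) + 10^(80.3/10) + 10^(77.6/10) = 4.209e+09.
L_total = 10·log₁₀(4.209e+09) = 96.24 dB(A).

96.2 dB(A)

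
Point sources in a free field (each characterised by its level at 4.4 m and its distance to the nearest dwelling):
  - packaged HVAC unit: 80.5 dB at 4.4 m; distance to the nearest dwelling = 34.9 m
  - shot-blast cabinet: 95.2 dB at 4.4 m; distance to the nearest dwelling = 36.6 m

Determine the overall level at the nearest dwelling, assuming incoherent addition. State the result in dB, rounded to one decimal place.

Apply inverse-square spreading to bring every level to the receiver, then sum 10^(L/10).
packaged HVAC unit: 80.5 − 20·log₁₀(34.9/4.4) = 80.5 − 17.99 = 62.51 dB.
shot-blast cabinet: 95.2 − 20·log₁₀(36.6/4.4) = 95.2 − 18.40 = 76.80 dB.
Σ 10^(L/10) = 4.964e+07 → L_total = 10·log₁₀(4.964e+07) = 76.96 dB.

77.0 dB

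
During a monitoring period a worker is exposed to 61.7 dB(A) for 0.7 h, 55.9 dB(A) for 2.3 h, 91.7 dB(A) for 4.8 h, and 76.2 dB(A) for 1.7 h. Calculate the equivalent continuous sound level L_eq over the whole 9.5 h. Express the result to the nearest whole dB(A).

89 dB(A)

Weight each interval's intensity by its duration and average over T = 9.5 h:
Σ tᵢ·10^(Lᵢ/10) = 0.7·10^(61.7/10) + 2.3·10^(55.9/10) + 4.8·10^(91.7/10) + 1.7·10^(76.2/10) = 7.173e+09.
L_eq = 10·log₁₀(7.173e+09/9.5) = 88.78 dB(A).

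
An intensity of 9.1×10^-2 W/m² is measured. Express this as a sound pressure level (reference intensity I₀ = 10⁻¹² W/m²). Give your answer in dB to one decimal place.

Dividing by I₀ shifts the exponent by 12: I/I₀ = 9.1×10^10.
L = 10·(0.9590 + 10) = 109.59 dB.

109.6 dB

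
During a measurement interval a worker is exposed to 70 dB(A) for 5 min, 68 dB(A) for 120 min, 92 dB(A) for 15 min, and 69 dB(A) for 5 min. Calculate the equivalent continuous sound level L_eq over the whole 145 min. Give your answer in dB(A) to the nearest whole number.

82 dB(A)

Weight each interval's intensity by its duration and average over T = 145 min:
Σ tᵢ·10^(Lᵢ/10) = 5·10^(70/10) + 120·10^(68/10) + 15·10^(92/10) + 5·10^(69/10) = 2.462e+10.
L_eq = 10·log₁₀(2.462e+10/145) = 82.30 dB(A).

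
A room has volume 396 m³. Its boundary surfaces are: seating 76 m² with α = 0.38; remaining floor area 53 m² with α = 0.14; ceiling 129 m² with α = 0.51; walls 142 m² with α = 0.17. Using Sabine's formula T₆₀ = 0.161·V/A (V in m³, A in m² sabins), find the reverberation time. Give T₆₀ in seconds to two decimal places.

Summing Sᵢαᵢ: 76·0.38 + 53·0.14 + 129·0.51 + 142·0.17 = 126.23 m².
T₆₀ = 0.161·V/A = 0.161·396/126.23 = 0.505 s.

0.51 s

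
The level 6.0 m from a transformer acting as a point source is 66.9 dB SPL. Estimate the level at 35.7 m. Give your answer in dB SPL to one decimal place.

51.4 dB SPL

For a point source, L₂ = L₁ − 20·log₁₀(r₂/r₁).
L₂ = 66.9 − 20·log₁₀(35.7/6.0) = 66.9 − 15.490 = 51.41 dB SPL.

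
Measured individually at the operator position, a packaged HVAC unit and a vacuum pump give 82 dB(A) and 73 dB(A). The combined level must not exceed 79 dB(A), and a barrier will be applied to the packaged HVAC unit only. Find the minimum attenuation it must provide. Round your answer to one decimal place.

4.3 dB

The untreated sources together contribute 10^(73/10) = 1.995e+07, i.e. 73.00 dB(A).
To meet 79 dB(A) overall, the treated packaged HVAC unit may contribute at most 10^(79/10) − 1.995e+07 = 5.948e+07, i.e. 77.74 dB(A).
Required insertion loss = 82 − 77.74 = 4.26 dB.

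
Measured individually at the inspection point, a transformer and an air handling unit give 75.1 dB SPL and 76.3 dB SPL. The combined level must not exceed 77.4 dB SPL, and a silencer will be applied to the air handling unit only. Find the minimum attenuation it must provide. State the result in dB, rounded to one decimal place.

2.8 dB

Everything except the air handling unit sums to 10^(75.1/10) = 3.236e+07 in linear terms, 75.10 dB SPL.
To meet 77.4 dB SPL overall, the treated air handling unit may contribute at most 10^(77.4/10) − 3.236e+07 = 2.259e+07, i.e. 73.54 dB SPL.
Required insertion loss = 76.3 − 73.54 = 2.76 dB.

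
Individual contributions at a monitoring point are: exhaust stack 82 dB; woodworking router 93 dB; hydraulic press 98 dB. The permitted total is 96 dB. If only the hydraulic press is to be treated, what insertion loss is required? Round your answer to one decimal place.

5.4 dB

Fixed contribution from the other sources: Σ 10^(L/10) = 10^(82/10) + 10^(93/10) = 2.154e+09 (93.33 dB).
The limit corresponds to 10^(96/10) = 3.981e+09; subtracting the fixed part leaves 1.827e+09 for the hydraulic press, i.e. 92.62 dB.
Required insertion loss = 98 − 92.62 = 5.38 dB.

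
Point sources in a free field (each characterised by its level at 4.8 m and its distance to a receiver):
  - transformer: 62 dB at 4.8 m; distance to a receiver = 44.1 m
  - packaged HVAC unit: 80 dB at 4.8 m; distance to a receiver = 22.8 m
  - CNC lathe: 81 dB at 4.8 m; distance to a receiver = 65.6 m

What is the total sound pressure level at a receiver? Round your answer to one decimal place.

67.1 dB

Propagate each source to the receiver with L = L_ref − 20·log₁₀(r/r_ref), then add intensities.
transformer: 62 − 20·log₁₀(44.1/4.8) = 62 − 19.26 = 42.74 dB.
packaged HVAC unit: 80 − 20·log₁₀(22.8/4.8) = 80 − 13.53 = 66.47 dB.
CNC lathe: 81 − 20·log₁₀(65.6/4.8) = 81 − 22.71 = 58.29 dB.
Σ 10^(L/10) = 5.125e+06 → L_total = 10·log₁₀(5.125e+06) = 67.10 dB.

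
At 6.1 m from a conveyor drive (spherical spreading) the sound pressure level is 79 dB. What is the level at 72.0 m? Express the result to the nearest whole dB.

For a point source, L₂ = L₁ − 20·log₁₀(r₂/r₁).
L₂ = 79 − 20·log₁₀(72.0/6.1) = 79 − 21.440 = 57.56 dB.

58 dB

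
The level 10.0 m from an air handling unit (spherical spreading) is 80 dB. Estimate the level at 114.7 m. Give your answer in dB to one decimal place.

For a point source, L₂ = L₁ − 20·log₁₀(r₂/r₁).
L₂ = 80 − 20·log₁₀(114.7/10.0) = 80 − 21.191 = 58.81 dB.

58.8 dB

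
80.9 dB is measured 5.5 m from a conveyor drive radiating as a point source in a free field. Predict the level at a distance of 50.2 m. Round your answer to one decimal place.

Spherical spreading from a point source gives a 20·log₁₀(r₂/r₁) drop.
L₂ = 80.9 − 20·log₁₀(50.2/5.5) = 80.9 − 19.207 = 61.69 dB.

61.7 dB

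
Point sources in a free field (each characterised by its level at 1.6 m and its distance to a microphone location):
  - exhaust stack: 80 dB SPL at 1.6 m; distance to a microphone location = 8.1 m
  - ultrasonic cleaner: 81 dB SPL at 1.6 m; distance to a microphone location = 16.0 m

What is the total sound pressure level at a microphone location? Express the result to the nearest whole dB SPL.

First find each source's level at the receiver (point-source: −20·log₁₀(r/r_ref)), then combine on an intensity basis.
exhaust stack: 80 − 20·log₁₀(8.1/1.6) = 80 − 14.09 = 65.91 dB SPL.
ultrasonic cleaner: 81 − 20·log₁₀(16.0/1.6) = 81 − 20.00 = 61.00 dB SPL.
Σ 10^(L/10) = 5.161e+06 → L_total = 10·log₁₀(5.161e+06) = 67.13 dB SPL.

67 dB SPL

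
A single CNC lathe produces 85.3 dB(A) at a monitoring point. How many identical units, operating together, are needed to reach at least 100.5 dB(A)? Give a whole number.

34

N identical sources give L₁ + 10·log₁₀ N, so require 10·log₁₀ N ≥ 100.5 − 85.3 = 15.2 dB.
N ≥ 10^(15.2/10) = 33.113, so N = 34.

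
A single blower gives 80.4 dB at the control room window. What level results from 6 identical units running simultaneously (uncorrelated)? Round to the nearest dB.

88 dB

L_total = L₁ + 10·log₁₀ N for N identical incoherent sources.
L_total = 80.4 + 10·log₁₀(6) = 80.4 + 7.782 = 88.18 dB.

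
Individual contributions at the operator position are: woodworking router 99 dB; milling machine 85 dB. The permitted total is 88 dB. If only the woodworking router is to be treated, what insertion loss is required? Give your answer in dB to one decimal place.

14.0 dB

Everything except the woodworking router sums to 10^(85/10) = 3.162e+08 in linear terms, 85.00 dB.
The limit corresponds to 10^(88/10) = 6.310e+08; subtracting the fixed part leaves 3.147e+08 for the woodworking router, i.e. 84.98 dB.
So the woodworking router must be reduced from 99 to 84.98 dB: IL = 14.02 dB.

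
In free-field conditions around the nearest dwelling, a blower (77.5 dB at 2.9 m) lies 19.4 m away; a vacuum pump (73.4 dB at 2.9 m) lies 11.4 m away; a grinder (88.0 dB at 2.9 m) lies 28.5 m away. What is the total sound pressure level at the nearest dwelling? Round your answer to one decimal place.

69.6 dB

Propagate each source to the receiver with L = L_ref − 20·log₁₀(r/r_ref), then add intensities.
blower: 77.5 − 20·log₁₀(19.4/2.9) = 77.5 − 16.51 = 60.99 dB.
vacuum pump: 73.4 − 20·log₁₀(11.4/2.9) = 73.4 − 11.89 = 61.51 dB.
grinder: 88.0 − 20·log₁₀(28.5/2.9) = 88.0 − 19.85 = 68.15 dB.
Σ 10^(L/10) = 9.205e+06 → L_total = 10·log₁₀(9.205e+06) = 69.64 dB.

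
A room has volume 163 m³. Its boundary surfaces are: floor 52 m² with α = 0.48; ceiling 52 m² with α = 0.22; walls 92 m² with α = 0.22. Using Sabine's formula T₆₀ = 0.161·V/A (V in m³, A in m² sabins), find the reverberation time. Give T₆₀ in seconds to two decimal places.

A = Σ Sᵢαᵢ = 52·0.48 + 52·0.22 + 92·0.22 = 56.64 m².
T₆₀ = 0.161·V/A = 0.161·163/56.64 = 0.463 s.

0.46 s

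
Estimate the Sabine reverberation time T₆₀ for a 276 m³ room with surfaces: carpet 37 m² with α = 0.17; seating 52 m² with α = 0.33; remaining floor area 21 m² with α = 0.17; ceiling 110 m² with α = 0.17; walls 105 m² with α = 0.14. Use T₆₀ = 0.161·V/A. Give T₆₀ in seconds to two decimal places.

0.74 s

A = Σ Sᵢαᵢ = 37·0.17 + 52·0.33 + 21·0.17 + 110·0.17 + 105·0.14 = 60.42 m².
T₆₀ = 0.161·V/A = 0.161·276/60.42 = 0.735 s.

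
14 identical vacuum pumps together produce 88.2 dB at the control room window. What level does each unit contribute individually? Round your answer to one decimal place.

Dividing the total intensity by 14 lowers the level by 10·log₁₀ 14 = 11.461 dB: L₁ = 88.2 − 11.461.

76.7 dB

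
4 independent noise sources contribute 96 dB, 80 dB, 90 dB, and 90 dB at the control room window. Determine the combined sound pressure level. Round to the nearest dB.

98 dB

For uncorrelated sources the intensities add, so convert each level to linear form, sum, and take 10·log₁₀ of the total.
Σ 10^(L/10) = 10^(96/10) + 10^(80/10) + 10^(90/10) + 10^(90/10) = 6.081e+09.
L_total = 10·log₁₀(6.081e+09) = 97.84 dB.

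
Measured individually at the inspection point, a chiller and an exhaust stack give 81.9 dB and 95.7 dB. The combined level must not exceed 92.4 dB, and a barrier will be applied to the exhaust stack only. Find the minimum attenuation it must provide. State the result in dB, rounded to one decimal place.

3.7 dB

Fixed contribution from the other source: Σ 10^(L/10) = 10^(81.9/10) = 1.549e+08 (81.90 dB).
The limit corresponds to 10^(92.4/10) = 1.738e+09; subtracting the fixed part leaves 1.583e+09 for the exhaust stack, i.e. 91.99 dB.
So the exhaust stack must be reduced from 95.7 to 91.99 dB: IL = 3.71 dB.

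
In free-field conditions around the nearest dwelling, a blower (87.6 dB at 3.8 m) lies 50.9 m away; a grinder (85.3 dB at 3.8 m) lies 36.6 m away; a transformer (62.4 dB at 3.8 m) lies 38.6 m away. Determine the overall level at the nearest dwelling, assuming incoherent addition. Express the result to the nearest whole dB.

68 dB

First find each source's level at the receiver (point-source: −20·log₁₀(r/r_ref)), then combine on an intensity basis.
blower: 87.6 − 20·log₁₀(50.9/3.8) = 87.6 − 22.54 = 65.06 dB.
grinder: 85.3 − 20·log₁₀(36.6/3.8) = 85.3 − 19.67 = 65.63 dB.
transformer: 62.4 − 20·log₁₀(38.6/3.8) = 62.4 − 20.14 = 42.26 dB.
Σ 10^(L/10) = 6.877e+06 → L_total = 10·log₁₀(6.877e+06) = 68.37 dB.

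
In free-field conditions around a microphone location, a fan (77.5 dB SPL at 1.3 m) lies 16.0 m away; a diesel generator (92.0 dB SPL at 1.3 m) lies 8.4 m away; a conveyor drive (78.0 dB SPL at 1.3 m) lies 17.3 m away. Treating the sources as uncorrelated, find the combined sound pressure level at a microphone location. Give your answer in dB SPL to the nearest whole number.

76 dB SPL

First find each source's level at the receiver (point-source: −20·log₁₀(r/r_ref)), then combine on an intensity basis.
fan: 77.5 − 20·log₁₀(16.0/1.3) = 77.5 − 21.80 = 55.70 dB SPL.
diesel generator: 92.0 − 20·log₁₀(8.4/1.3) = 92.0 − 16.21 = 75.79 dB SPL.
conveyor drive: 78.0 − 20·log₁₀(17.3/1.3) = 78.0 − 22.48 = 55.52 dB SPL.
Σ 10^(L/10) = 3.869e+07 → L_total = 10·log₁₀(3.869e+07) = 75.88 dB SPL.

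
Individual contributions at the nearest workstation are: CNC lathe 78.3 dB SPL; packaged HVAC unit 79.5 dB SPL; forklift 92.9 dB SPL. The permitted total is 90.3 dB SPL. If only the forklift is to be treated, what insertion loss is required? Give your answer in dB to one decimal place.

3.3 dB

Everything except the forklift sums to 10^(78.3/10) + 10^(79.5/10) = 1.567e+08 in linear terms, 81.95 dB SPL.
To meet 90.3 dB SPL overall, the treated forklift may contribute at most 10^(90.3/10) − 1.567e+08 = 9.148e+08, i.e. 89.61 dB SPL.
Required insertion loss = 92.9 − 89.61 = 3.29 dB.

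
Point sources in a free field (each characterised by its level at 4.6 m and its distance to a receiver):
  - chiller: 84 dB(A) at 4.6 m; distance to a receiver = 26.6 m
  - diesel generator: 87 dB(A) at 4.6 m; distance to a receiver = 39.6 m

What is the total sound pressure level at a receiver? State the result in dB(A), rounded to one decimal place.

Propagate each source to the receiver with L = L_ref − 20·log₁₀(r/r_ref), then add intensities.
chiller: 84 − 20·log₁₀(26.6/4.6) = 84 − 15.24 = 68.76 dB(A).
diesel generator: 87 − 20·log₁₀(39.6/4.6) = 87 − 18.70 = 68.30 dB(A).
Σ 10^(L/10) = 1.427e+07 → L_total = 10·log₁₀(1.427e+07) = 71.55 dB(A).

71.5 dB(A)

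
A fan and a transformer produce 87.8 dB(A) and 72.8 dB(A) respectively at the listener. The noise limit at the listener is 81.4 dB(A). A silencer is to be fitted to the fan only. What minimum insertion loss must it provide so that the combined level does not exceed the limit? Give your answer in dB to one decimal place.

The untreated sources together contribute 10^(72.8/10) = 1.905e+07, i.e. 72.80 dB(A).
The limit corresponds to 10^(81.4/10) = 1.380e+08; subtracting the fixed part leaves 1.190e+08 for the fan, i.e. 80.75 dB(A).
Required insertion loss = 87.8 − 80.75 = 7.05 dB.

7.0 dB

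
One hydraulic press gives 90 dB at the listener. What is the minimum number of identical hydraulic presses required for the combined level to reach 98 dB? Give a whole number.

7

N identical sources give L₁ + 10·log₁₀ N, so require 10·log₁₀ N ≥ 98 − 90 = 8.0 dB.
N ≥ 10^(8.0/10) = 6.310, so N = 7.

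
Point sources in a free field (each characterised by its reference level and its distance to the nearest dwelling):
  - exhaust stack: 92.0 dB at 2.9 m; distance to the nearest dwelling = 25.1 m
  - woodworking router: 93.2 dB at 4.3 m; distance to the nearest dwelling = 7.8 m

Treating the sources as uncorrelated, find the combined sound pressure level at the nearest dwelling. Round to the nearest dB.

Apply inverse-square spreading to bring every level to the receiver, then sum 10^(L/10).
exhaust stack: 92.0 − 20·log₁₀(25.1/2.9) = 92.0 − 18.75 = 73.25 dB.
woodworking router: 93.2 − 20·log₁₀(7.8/4.3) = 93.2 − 5.17 = 88.03 dB.
Σ 10^(L/10) = 6.561e+08 → L_total = 10·log₁₀(6.561e+08) = 88.17 dB.

88 dB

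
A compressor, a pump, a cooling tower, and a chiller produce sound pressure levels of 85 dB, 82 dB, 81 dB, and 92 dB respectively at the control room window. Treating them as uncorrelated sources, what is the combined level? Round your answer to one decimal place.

93.4 dB

Incoherent sources combine by intensity addition: L_total = 10·log₁₀(Σ 10^(L_i/10)).
Σ 10^(L/10) = 10^(85/10) + 10^(82/10) + 10^(81/10) + 10^(92/10) = 2.186e+09.
L_total = 10·log₁₀(2.186e+09) = 93.40 dB.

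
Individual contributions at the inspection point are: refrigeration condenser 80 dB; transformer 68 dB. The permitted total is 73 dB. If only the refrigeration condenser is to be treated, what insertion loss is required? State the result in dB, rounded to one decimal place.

8.7 dB

Everything except the refrigeration condenser sums to 10^(68/10) = 6.310e+06 in linear terms, 68.00 dB.
The limit corresponds to 10^(73/10) = 1.995e+07; subtracting the fixed part leaves 1.364e+07 for the refrigeration condenser, i.e. 71.35 dB.
Required insertion loss = 80 − 71.35 = 8.65 dB.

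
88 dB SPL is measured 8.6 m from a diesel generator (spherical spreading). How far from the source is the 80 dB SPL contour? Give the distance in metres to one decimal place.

The 8.0 dB drop corresponds to a distance ratio of 10^(8.0/20) for a point source.
r₂ = 8.6·10^((88−80)/20) = 8.6·10^(8.0/20) = 21.60 m.

21.6 m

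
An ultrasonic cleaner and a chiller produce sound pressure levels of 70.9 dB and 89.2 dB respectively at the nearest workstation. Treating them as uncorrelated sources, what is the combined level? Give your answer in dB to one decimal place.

89.3 dB

Incoherent sources combine by intensity addition: L_total = 10·log₁₀(Σ 10^(L_i/10)).
Σ 10^(L/10) = 10^(70.9/10) + 10^(89.2/10) = 8.441e+08.
L_total = 10·log₁₀(8.441e+08) = 89.26 dB.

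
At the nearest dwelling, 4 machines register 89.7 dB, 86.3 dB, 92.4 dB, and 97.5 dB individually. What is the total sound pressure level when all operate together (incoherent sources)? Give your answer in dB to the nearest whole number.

Incoherent sources combine by intensity addition: L_total = 10·log₁₀(Σ 10^(L_i/10)).
Σ 10^(L/10) = 10^(89.7/10) + 10^(86.3/10) + 10^(92.4/10) + 10^(97.5/10) = 8.721e+09.
L_total = 10·log₁₀(8.721e+09) = 99.41 dB.

99 dB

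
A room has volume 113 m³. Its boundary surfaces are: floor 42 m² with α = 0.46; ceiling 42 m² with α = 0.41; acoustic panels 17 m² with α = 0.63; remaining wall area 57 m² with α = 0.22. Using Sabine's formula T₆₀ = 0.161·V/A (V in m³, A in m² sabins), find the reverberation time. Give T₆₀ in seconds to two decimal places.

Total absorption A = 42·0.46 + 42·0.41 + 17·0.63 + 57·0.22 = 59.79 m² sabins.
T₆₀ = 0.161·V/A = 0.161·113/59.79 = 0.304 s.

0.30 s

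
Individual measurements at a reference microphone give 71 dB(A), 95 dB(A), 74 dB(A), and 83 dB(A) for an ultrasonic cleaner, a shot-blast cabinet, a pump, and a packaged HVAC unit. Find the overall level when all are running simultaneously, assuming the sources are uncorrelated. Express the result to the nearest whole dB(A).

95 dB(A)

Incoherent sources combine by intensity addition: L_total = 10·log₁₀(Σ 10^(L_i/10)).
Σ 10^(L/10) = 10^(71/10) + 10^(95/10) + 10^(74/10) + 10^(83/10) = 3.400e+09.
L_total = 10·log₁₀(3.400e+09) = 95.31 dB(A).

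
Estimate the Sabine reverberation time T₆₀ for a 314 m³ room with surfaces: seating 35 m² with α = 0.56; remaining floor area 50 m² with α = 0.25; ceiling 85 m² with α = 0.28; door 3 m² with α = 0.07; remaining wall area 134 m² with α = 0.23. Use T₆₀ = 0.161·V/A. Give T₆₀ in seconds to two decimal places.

0.58 s

Total absorption A = 35·0.56 + 50·0.25 + 85·0.28 + 3·0.07 + 134·0.23 = 86.93 m² sabins.
T₆₀ = 0.161 × 314 / 86.93 = 0.582 s.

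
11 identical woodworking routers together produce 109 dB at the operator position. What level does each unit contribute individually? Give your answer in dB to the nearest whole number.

For N identical incoherent sources L_total = L₁ + 10·log₁₀ N, so L₁ = 109 − 10·log₁₀(11) = 109 − 10.414.

99 dB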